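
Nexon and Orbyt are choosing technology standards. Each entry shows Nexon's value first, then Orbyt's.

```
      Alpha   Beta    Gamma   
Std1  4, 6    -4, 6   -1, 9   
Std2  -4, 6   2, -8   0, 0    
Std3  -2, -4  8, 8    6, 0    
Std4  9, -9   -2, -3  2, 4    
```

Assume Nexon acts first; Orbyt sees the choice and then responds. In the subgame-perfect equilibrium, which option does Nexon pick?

Work backward from Orbyt's decision.
- Std1: BR = Gamma, leader payoff -1.
- Std2: BR = Alpha, leader payoff -4.
- Std3: BR = Beta, leader payoff 8.
- Std4: BR = Gamma, leader payoff 2.
Nexon's induced payoffs are -1, -4, 8, 2, so Nexon commits to Std3. Subgame-perfect outcome: (Std3, Beta) with payoffs (8, 8).

Std3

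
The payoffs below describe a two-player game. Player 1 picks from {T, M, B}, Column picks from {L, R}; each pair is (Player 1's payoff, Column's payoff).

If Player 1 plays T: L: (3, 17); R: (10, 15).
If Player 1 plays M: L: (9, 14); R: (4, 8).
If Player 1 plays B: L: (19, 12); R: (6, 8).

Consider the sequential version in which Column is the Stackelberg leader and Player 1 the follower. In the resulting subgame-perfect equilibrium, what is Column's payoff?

15

Player 1 best-responds to each possible Column move:
- L: BR = B, leader payoff 12.
- R: BR = T, leader payoff 15.
Column's induced payoffs are 12, 15, so Column commits to R. Subgame-perfect outcome: (T, R) with payoffs (10, 15).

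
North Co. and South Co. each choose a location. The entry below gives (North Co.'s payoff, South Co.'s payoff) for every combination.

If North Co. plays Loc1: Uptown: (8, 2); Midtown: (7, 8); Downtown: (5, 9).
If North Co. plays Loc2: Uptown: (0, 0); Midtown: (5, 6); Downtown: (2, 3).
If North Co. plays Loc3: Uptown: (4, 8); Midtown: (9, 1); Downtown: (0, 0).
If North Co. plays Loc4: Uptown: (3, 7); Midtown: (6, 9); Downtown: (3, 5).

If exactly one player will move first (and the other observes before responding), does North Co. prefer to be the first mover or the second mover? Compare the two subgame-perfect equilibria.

If North Co. leads: South Co.'s best replies are Loc1→Downtown, Loc2→Midtown, Loc3→Uptown, Loc4→Midtown; North Co.'s induced payoffs 5, 5, 4, 6; outcome (Loc4, Midtown), payoffs (6, 9).
If South Co. leads: North Co.'s best replies are Uptown→Loc1, Midtown→Loc3, Downtown→Loc1; South Co.'s induced payoffs 2, 1, 9; outcome (Loc1, Downtown), payoffs (5, 9).
North Co. gets 6 moving first and 5 moving second, so North Co. prefers to move first.

first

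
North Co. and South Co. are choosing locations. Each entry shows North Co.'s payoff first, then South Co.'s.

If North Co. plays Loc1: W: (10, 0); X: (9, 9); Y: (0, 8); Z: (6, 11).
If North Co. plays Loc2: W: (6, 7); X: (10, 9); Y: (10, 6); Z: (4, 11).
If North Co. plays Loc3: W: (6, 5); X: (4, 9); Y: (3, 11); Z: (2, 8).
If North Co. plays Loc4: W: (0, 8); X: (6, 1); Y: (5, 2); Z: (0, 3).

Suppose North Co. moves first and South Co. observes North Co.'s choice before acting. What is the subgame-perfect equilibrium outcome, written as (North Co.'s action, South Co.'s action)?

Solve by backward induction (North Co. leads).
- Loc1 → South Co. plays Z (best of 0, 9, 8, 11); North Co. gets 6.
- Loc2 → South Co. plays Z (best of 7, 9, 6, 11); North Co. gets 4.
- Loc3 → South Co. plays Y (best of 5, 9, 11, 8); North Co. gets 3.
- Loc4 → South Co. plays W (best of 8, 1, 2, 3); North Co. gets 0.
North Co.'s induced payoffs are 6, 4, 3, 0, so North Co. commits to Loc1. Subgame-perfect outcome: (Loc1, Z) with payoffs (6, 11).

(Loc1, Z)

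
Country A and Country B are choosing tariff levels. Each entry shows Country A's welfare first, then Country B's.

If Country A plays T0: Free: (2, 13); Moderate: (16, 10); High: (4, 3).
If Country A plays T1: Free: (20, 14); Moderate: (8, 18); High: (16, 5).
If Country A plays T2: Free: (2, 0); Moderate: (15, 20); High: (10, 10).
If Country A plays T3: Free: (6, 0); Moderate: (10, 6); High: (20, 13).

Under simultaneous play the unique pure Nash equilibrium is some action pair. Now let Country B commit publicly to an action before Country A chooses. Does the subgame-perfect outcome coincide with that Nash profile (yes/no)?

Solve by backward induction (Country B leads).
- Free: BR = T1, leader payoff 14.
- Moderate: BR = T0, leader payoff 10.
- High: BR = T3, leader payoff 13.
Among 14, 10, 13, the best is 14 at Free. Subgame-perfect outcome: (T1, Free) with payoffs (20, 14).
For the simultaneous game, intersect best replies.
Country A's best replies: Free→T1; Moderate→T0; High→T3.
Country B's best replies: T0→Free; T1→Moderate; T2→Moderate; T3→High.
The unique mutual best reply is (T3, High), giving (20, 13).
Sequential outcome (T1, Free) differs from the Nash profile (T3, High).

no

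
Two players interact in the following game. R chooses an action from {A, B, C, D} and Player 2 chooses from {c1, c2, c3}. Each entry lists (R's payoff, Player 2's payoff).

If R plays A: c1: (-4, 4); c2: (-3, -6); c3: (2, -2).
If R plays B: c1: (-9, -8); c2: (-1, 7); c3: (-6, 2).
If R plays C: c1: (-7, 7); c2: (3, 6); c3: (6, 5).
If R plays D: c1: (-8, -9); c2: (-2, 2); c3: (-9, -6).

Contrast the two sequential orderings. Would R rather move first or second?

second

If R leads: Player 2's best replies are A→c1, B→c2, C→c1, D→c2; R's induced payoffs -4, -1, -7, -2; outcome (B, c2), payoffs (-1, 7).
If Player 2 leads: R's best replies are c1→A, c2→C, c3→C; Player 2's induced payoffs 4, 6, 5; outcome (C, c2), payoffs (3, 6).
R gets -1 moving first and 3 moving second, so R prefers to move second.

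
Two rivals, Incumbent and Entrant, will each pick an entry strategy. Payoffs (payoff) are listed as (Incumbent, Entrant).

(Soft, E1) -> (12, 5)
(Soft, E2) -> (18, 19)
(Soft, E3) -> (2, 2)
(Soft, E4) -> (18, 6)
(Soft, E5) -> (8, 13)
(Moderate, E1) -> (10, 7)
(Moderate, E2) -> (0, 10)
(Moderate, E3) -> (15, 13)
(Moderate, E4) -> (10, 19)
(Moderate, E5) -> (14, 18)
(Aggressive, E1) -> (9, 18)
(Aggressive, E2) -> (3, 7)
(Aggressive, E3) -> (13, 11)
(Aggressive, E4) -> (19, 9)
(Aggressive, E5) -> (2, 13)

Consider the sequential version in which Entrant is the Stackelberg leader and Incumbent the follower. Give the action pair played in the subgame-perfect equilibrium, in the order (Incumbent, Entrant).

Incumbent best-responds to each possible Entrant move:
- E1 → Incumbent plays Soft (best of 12, 10, 9); Entrant gets 5.
- E2 → Incumbent plays Soft (best of 18, 0, 3); Entrant gets 19.
- E3 → Incumbent plays Moderate (best of 2, 15, 13); Entrant gets 13.
- E4 → Incumbent plays Aggressive (best of 18, 10, 19); Entrant gets 9.
- E5 → Incumbent plays Moderate (best of 8, 14, 2); Entrant gets 18.
Among 5, 19, 13, 9, 18, the best is 19 at E2. Subgame-perfect outcome: (Soft, E2) with payoffs (18, 19).

(Soft, E2)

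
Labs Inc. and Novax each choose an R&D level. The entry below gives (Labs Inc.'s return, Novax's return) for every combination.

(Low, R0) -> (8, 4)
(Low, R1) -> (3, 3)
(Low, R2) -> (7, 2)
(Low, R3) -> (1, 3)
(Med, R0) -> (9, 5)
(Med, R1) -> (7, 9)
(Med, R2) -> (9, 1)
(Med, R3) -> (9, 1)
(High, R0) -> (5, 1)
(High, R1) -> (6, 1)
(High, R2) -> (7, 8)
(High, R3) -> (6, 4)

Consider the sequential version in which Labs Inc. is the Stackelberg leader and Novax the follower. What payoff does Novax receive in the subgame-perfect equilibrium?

Work backward from Novax's decision.
- Low: BR = R0, leader payoff 8.
- Med: BR = R1, leader payoff 7.
- High: BR = R2, leader payoff 7.
Labs Inc.'s induced payoffs are 8, 7, 7, so Labs Inc. commits to Low. Subgame-perfect outcome: (Low, R0) with payoffs (8, 4).

4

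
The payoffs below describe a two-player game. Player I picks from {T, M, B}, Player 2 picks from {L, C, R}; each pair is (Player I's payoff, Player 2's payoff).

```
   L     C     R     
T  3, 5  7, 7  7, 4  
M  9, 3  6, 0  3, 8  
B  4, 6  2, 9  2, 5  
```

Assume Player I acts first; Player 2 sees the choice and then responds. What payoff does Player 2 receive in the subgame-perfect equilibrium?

Work backward from Player 2's decision.
- T: BR = C, leader payoff 7.
- M: BR = R, leader payoff 3.
- B: BR = C, leader payoff 2.
Among 7, 3, 2, the best is 7 at T. Subgame-perfect outcome: (T, C) with payoffs (7, 7).

7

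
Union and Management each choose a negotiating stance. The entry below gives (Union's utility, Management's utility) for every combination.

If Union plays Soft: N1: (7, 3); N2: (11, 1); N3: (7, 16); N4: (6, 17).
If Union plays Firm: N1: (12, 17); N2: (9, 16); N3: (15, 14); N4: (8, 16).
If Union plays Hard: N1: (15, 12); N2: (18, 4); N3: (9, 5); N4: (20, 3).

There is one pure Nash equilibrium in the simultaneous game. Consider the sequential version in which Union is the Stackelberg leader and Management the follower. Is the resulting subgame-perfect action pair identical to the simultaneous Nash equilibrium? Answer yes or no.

yes

Backward induction with Union moving first.
- Soft → Management plays N4 (best of 3, 1, 16, 17); Union gets 6.
- Firm → Management plays N1 (best of 17, 16, 14, 16); Union gets 12.
- Hard → Management plays N1 (best of 12, 4, 5, 3); Union gets 15.
Maximizing over 6, 12, 15, Union chooses Hard. Subgame-perfect outcome: (Hard, N1) with payoffs (15, 12).
Under simultaneous play:
Union's best replies: N1→Hard; N2→Hard; N3→Firm; N4→Hard.
Management's best replies: Soft→N4; Firm→N1; Hard→N1.
Only (Hard, N1) has each player best-responding; Nash payoffs (15, 12).
Sequential outcome (Hard, N1) coincides with the Nash profile (Hard, N1).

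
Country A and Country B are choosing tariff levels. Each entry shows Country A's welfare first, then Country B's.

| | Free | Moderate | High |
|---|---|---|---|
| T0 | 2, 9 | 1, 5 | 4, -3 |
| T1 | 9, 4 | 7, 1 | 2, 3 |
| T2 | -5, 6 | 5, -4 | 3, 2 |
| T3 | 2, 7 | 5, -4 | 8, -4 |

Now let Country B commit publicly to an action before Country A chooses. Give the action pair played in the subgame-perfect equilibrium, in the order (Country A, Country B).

Backward induction with Country B moving first.
- Free: Country A compares 2, 9, -5, 2 and picks T1; Country B would get 4.
- Moderate: Country A compares 1, 7, 5, 5 and picks T1; Country B would get 1.
- High: Country A compares 4, 2, 3, 8 and picks T3; Country B would get -4.
Country B's induced payoffs are 4, 1, -4, so Country B commits to Free. Subgame-perfect outcome: (T1, Free) with payoffs (9, 4).

(T1, Free)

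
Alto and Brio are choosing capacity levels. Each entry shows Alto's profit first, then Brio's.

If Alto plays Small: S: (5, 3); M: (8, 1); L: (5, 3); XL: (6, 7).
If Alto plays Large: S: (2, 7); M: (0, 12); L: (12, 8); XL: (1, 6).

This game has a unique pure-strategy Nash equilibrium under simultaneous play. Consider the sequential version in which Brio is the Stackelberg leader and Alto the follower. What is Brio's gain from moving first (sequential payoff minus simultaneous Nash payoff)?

1

Solve by backward induction (Brio leads).
- S: Alto compares 5, 2 and picks Small; Brio would get 3.
- M: Alto compares 8, 0 and picks Small; Brio would get 1.
- L: Alto compares 5, 12 and picks Large; Brio would get 8.
- XL: Alto compares 6, 1 and picks Small; Brio would get 7.
Maximizing over 3, 1, 8, 7, Brio chooses L. Subgame-perfect outcome: (Large, L) with payoffs (12, 8).
Under simultaneous play:
Alto's best replies: S→Small; M→Small; L→Large; XL→Small.
Brio's best replies: Small→XL; Large→M.
The unique mutual best reply is (Small, XL), giving (6, 7).
Brio's commitment gain: 8 − 7 = 1.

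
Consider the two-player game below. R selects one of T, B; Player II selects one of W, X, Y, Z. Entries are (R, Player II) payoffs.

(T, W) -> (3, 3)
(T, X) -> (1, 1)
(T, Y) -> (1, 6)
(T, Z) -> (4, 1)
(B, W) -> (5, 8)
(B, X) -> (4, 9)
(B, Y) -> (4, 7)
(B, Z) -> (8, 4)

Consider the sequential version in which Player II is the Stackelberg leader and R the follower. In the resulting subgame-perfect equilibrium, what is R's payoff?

Solve by backward induction (Player II leads).
- W: R compares 3, 5 and picks B; Player II would get 8.
- X: R compares 1, 4 and picks B; Player II would get 9.
- Y: R compares 1, 4 and picks B; Player II would get 7.
- Z: R compares 4, 8 and picks B; Player II would get 4.
Player II's induced payoffs are 8, 9, 7, 4, so Player II commits to X. Subgame-perfect outcome: (B, X) with payoffs (4, 9).

4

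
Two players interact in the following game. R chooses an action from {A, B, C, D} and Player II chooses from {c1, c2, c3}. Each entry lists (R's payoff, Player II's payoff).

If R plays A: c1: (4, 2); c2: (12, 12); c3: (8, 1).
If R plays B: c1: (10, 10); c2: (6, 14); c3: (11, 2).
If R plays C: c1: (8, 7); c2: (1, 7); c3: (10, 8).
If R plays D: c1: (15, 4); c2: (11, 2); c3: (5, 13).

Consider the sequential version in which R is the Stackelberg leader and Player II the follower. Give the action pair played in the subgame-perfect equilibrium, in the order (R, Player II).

(A, c2)

Work backward from Player II's decision.
- A: BR = c2, leader payoff 12.
- B: BR = c2, leader payoff 6.
- C: BR = c3, leader payoff 10.
- D: BR = c3, leader payoff 5.
Maximizing over 12, 6, 10, 5, R chooses A. Subgame-perfect outcome: (A, c2) with payoffs (12, 12).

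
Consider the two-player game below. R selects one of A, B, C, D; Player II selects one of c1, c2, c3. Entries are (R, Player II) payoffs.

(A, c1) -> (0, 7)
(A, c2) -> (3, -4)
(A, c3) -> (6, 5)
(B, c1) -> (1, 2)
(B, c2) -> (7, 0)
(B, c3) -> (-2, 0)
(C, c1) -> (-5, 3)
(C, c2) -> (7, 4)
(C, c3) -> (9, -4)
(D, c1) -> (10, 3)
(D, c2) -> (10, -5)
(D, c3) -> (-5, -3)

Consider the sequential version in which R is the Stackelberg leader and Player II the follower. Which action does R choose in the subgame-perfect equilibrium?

Work backward from Player II's decision.
- A: Player II compares 7, -4, 5 and picks c1; R would get 0.
- B: Player II compares 2, 0, 0 and picks c1; R would get 1.
- C: Player II compares 3, 4, -4 and picks c2; R would get 7.
- D: Player II compares 3, -5, -3 and picks c1; R would get 10.
Maximizing over 0, 1, 7, 10, R chooses D. Subgame-perfect outcome: (D, c1) with payoffs (10, 3).

D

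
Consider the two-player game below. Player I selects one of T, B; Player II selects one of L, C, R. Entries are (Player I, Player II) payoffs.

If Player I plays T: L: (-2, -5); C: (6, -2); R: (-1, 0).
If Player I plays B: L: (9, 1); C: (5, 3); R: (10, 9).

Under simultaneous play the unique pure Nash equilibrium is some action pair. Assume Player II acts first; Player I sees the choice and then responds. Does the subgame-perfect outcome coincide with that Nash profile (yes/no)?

yes

Work backward from Player I's decision.
- L: BR = B, leader payoff 1.
- C: BR = T, leader payoff -2.
- R: BR = B, leader payoff 9.
Among 1, -2, 9, the best is 9 at R. Subgame-perfect outcome: (B, R) with payoffs (10, 9).
For the simultaneous game, intersect best replies.
Player I's best replies: L→B; C→T; R→B.
Player II's best replies: T→R; B→R.
Only (B, R) has each player best-responding; Nash payoffs (10, 9).
Sequential outcome (B, R) coincides with the Nash profile (B, R).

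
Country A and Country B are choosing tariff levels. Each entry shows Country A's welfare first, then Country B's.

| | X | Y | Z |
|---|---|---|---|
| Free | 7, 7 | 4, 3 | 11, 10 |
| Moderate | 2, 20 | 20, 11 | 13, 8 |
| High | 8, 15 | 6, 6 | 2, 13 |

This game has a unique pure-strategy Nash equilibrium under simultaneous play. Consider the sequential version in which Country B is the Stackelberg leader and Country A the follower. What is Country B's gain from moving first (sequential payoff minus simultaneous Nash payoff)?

Country A best-responds to each possible Country B move:
- X: Country A compares 7, 2, 8 and picks High; Country B would get 15.
- Y: Country A compares 4, 20, 6 and picks Moderate; Country B would get 11.
- Z: Country A compares 11, 13, 2 and picks Moderate; Country B would get 8.
Maximizing over 15, 11, 8, Country B chooses X. Subgame-perfect outcome: (High, X) with payoffs (8, 15).
Under simultaneous play:
Country A's best replies: X→High; Y→Moderate; Z→Moderate.
Country B's best replies: Free→Z; Moderate→X; High→X.
Only (High, X) has each player best-responding; Nash payoffs (8, 15).
Country B's commitment gain: 15 − 15 = 0.

0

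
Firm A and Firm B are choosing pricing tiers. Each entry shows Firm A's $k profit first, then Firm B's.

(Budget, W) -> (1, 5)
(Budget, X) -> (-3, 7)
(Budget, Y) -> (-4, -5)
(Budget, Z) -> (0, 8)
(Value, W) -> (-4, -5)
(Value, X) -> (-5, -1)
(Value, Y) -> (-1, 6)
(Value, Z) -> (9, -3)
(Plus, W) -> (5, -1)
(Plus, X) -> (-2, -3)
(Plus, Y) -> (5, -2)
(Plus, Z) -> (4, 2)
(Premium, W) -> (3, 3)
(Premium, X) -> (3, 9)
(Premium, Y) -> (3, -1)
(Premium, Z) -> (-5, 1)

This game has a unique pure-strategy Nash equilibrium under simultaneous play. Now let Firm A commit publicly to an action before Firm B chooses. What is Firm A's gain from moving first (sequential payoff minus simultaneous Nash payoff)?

Backward induction with Firm A moving first.
- Budget → Firm B plays Z (best of 5, 7, -5, 8); Firm A gets 0.
- Value → Firm B plays Y (best of -5, -1, 6, -3); Firm A gets -1.
- Plus → Firm B plays Z (best of -1, -3, -2, 2); Firm A gets 4.
- Premium → Firm B plays X (best of 3, 9, -1, 1); Firm A gets 3.
Maximizing over 0, -1, 4, 3, Firm A chooses Plus. Subgame-perfect outcome: (Plus, Z) with payoffs (4, 2).
For the simultaneous game, intersect best replies.
Firm A's best replies: W→Plus; X→Premium; Y→Plus; Z→Value.
Firm B's best replies: Budget→Z; Value→Y; Plus→Z; Premium→X.
Only (Premium, X) has each player best-responding; Nash payoffs (3, 9).
Firm A's commitment gain: 4 − 3 = 1.

1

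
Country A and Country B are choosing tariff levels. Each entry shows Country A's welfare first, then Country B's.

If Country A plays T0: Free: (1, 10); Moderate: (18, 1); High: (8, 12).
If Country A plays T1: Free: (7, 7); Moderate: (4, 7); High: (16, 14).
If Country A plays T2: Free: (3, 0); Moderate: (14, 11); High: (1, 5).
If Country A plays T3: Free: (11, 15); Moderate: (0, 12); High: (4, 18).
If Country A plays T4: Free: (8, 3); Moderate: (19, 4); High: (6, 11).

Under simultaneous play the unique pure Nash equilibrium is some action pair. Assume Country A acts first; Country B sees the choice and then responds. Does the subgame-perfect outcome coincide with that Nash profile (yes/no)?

yes

Backward induction with Country A moving first.
- T0: Country B compares 10, 1, 12 and picks High; Country A would get 8.
- T1: Country B compares 7, 7, 14 and picks High; Country A would get 16.
- T2: Country B compares 0, 11, 5 and picks Moderate; Country A would get 14.
- T3: Country B compares 15, 12, 18 and picks High; Country A would get 4.
- T4: Country B compares 3, 4, 11 and picks High; Country A would get 6.
Country A's induced payoffs are 8, 16, 14, 4, 6, so Country A commits to T1. Subgame-perfect outcome: (T1, High) with payoffs (16, 14).
Now find the simultaneous Nash equilibrium.
Country A's best replies: Free→T3; Moderate→T4; High→T1.
Country B's best replies: T0→High; T1→High; T2→Moderate; T3→High; T4→High.
The unique mutual best reply is (T1, High), giving (16, 14).
Sequential outcome (T1, High) coincides with the Nash profile (T1, High).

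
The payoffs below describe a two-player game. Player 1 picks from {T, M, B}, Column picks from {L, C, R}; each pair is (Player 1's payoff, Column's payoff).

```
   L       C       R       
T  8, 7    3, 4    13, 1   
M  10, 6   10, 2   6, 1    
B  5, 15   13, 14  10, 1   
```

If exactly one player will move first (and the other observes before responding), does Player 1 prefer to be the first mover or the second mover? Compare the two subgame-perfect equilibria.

second

If Player 1 leads: Column's best replies are T→L, M→L, B→L; Player 1's induced payoffs 8, 10, 5; outcome (M, L), payoffs (10, 6).
If Column leads: Player 1's best replies are L→M, C→B, R→T; Column's induced payoffs 6, 14, 1; outcome (B, C), payoffs (13, 14).
Player 1 gets 10 moving first and 13 moving second, so Player 1 prefers to move second.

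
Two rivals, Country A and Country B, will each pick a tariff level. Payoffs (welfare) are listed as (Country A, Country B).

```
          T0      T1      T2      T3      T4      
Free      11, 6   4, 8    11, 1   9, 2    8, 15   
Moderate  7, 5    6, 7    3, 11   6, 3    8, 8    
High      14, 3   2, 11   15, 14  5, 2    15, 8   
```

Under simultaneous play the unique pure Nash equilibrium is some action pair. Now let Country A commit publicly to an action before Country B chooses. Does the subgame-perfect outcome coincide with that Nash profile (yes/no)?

yes

Work backward from Country B's decision.
- Free: BR = T4, leader payoff 8.
- Moderate: BR = T2, leader payoff 3.
- High: BR = T2, leader payoff 15.
Among 8, 3, 15, the best is 15 at High. Subgame-perfect outcome: (High, T2) with payoffs (15, 14).
For the simultaneous game, intersect best replies.
Country A's best replies: T0→High; T1→Moderate; T2→High; T3→Free; T4→High.
Country B's best replies: Free→T4; Moderate→T2; High→T2.
Only (High, T2) has each player best-responding; Nash payoffs (15, 14).
Sequential outcome (High, T2) coincides with the Nash profile (High, T2).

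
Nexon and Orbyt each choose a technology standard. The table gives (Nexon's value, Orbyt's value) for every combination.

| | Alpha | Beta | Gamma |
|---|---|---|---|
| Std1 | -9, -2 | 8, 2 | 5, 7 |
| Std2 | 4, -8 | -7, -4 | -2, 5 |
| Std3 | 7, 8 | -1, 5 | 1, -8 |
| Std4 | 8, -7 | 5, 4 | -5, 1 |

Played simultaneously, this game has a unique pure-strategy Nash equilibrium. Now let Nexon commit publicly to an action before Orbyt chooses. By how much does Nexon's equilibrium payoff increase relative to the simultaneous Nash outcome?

Solve by backward induction (Nexon leads).
- Std1: Orbyt compares -2, 2, 7 and picks Gamma; Nexon would get 5.
- Std2: Orbyt compares -8, -4, 5 and picks Gamma; Nexon would get -2.
- Std3: Orbyt compares 8, 5, -8 and picks Alpha; Nexon would get 7.
- Std4: Orbyt compares -7, 4, 1 and picks Beta; Nexon would get 5.
Among 5, -2, 7, 5, the best is 7 at Std3. Subgame-perfect outcome: (Std3, Alpha) with payoffs (7, 8).
For the simultaneous game, intersect best replies.
Nexon's best replies: Alpha→Std4; Beta→Std1; Gamma→Std1.
Orbyt's best replies: Std1→Gamma; Std2→Gamma; Std3→Alpha; Std4→Beta.
Only (Std1, Gamma) has each player best-responding; Nash payoffs (5, 7).
Nexon's commitment gain: 7 − 5 = 2.

2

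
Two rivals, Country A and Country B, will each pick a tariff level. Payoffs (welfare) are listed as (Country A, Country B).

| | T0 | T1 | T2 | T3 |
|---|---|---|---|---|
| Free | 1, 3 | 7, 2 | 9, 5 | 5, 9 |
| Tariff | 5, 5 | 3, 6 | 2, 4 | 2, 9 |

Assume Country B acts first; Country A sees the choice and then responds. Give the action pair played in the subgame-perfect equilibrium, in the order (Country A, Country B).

(Free, T3)

Solve by backward induction (Country B leads).
- T0: Country A compares 1, 5 and picks Tariff; Country B would get 5.
- T1: Country A compares 7, 3 and picks Free; Country B would get 2.
- T2: Country A compares 9, 2 and picks Free; Country B would get 5.
- T3: Country A compares 5, 2 and picks Free; Country B would get 9.
Country B's induced payoffs are 5, 2, 5, 9, so Country B commits to T3. Subgame-perfect outcome: (Free, T3) with payoffs (5, 9).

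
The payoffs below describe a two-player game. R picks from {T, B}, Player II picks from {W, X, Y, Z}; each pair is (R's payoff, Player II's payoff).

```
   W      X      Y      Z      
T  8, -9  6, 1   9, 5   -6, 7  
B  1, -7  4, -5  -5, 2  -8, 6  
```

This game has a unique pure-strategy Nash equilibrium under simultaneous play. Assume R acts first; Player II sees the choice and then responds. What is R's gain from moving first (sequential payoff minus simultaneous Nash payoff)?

Backward induction with R moving first.
- T: BR = Z, leader payoff -6.
- B: BR = Z, leader payoff -8.
R's induced payoffs are -6, -8, so R commits to T. Subgame-perfect outcome: (T, Z) with payoffs (-6, 7).
Under simultaneous play:
R's best replies: W→T; X→T; Y→T; Z→T.
Player II's best replies: T→Z; B→Z.
Only (T, Z) has each player best-responding; Nash payoffs (-6, 7).
R's commitment gain: -6 − -6 = 0.

0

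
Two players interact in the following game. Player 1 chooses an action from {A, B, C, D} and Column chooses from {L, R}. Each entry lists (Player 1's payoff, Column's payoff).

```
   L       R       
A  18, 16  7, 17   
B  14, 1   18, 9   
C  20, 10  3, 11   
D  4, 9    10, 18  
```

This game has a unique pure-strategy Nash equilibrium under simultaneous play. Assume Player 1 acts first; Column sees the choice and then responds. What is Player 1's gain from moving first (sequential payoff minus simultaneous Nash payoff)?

Work backward from Column's decision.
- A → Column plays R (best of 16, 17); Player 1 gets 7.
- B → Column plays R (best of 1, 9); Player 1 gets 18.
- C → Column plays R (best of 10, 11); Player 1 gets 3.
- D → Column plays R (best of 9, 18); Player 1 gets 10.
Maximizing over 7, 18, 3, 10, Player 1 chooses B. Subgame-perfect outcome: (B, R) with payoffs (18, 9).
Now find the simultaneous Nash equilibrium.
Player 1's best replies: L→C; R→B.
Column's best replies: A→R; B→R; C→R; D→R.
Only (B, R) has each player best-responding; Nash payoffs (18, 9).
Player 1's commitment gain: 18 − 18 = 0.

0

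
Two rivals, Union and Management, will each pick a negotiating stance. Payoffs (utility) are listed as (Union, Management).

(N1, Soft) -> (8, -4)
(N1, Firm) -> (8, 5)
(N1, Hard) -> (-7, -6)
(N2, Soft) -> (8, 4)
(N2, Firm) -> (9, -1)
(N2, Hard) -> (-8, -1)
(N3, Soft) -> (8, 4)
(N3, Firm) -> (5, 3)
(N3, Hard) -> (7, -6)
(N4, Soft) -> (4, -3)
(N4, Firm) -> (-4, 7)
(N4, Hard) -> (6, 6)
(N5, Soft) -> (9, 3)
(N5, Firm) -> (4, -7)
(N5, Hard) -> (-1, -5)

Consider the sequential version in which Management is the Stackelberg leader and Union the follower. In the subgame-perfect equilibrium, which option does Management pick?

Soft

Solve by backward induction (Management leads).
- Soft → Union plays N5 (best of 8, 8, 8, 4, 9); Management gets 3.
- Firm → Union plays N2 (best of 8, 9, 5, -4, 4); Management gets -1.
- Hard → Union plays N3 (best of -7, -8, 7, 6, -1); Management gets -6.
Maximizing over 3, -1, -6, Management chooses Soft. Subgame-perfect outcome: (N5, Soft) with payoffs (9, 3).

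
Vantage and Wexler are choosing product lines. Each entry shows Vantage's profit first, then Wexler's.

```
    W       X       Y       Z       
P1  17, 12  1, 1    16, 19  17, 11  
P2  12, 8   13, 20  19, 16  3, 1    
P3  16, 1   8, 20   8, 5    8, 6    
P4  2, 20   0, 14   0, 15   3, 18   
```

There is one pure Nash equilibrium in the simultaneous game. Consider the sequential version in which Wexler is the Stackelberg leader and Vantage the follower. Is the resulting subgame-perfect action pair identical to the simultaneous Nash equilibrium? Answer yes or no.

Solve by backward induction (Wexler leads).
- W: Vantage compares 17, 12, 16, 2 and picks P1; Wexler would get 12.
- X: Vantage compares 1, 13, 8, 0 and picks P2; Wexler would get 20.
- Y: Vantage compares 16, 19, 8, 0 and picks P2; Wexler would get 16.
- Z: Vantage compares 17, 3, 8, 3 and picks P1; Wexler would get 11.
Wexler's induced payoffs are 12, 20, 16, 11, so Wexler commits to X. Subgame-perfect outcome: (P2, X) with payoffs (13, 20).
Now find the simultaneous Nash equilibrium.
Vantage's best replies: W→P1; X→P2; Y→P2; Z→P1.
Wexler's best replies: P1→Y; P2→X; P3→X; P4→W.
Only (P2, X) has each player best-responding; Nash payoffs (13, 20).
Sequential outcome (P2, X) coincides with the Nash profile (P2, X).

yes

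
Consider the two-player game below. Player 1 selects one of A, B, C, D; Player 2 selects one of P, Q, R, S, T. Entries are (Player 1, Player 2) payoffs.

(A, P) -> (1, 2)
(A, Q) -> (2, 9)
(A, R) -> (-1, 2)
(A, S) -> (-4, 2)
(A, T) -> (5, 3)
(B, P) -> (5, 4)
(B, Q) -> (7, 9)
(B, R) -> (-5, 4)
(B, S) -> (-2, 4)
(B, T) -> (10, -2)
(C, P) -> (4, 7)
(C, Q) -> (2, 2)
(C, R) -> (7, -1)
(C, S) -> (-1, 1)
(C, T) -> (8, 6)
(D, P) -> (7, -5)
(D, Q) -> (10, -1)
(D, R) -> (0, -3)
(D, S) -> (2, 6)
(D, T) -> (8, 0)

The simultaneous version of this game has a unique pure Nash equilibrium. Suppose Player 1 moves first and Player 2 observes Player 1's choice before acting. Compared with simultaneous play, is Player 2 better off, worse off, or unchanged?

better off

Backward induction with Player 1 moving first.
- A: BR = Q, leader payoff 2.
- B: BR = Q, leader payoff 7.
- C: BR = P, leader payoff 4.
- D: BR = S, leader payoff 2.
Among 2, 7, 4, 2, the best is 7 at B. Subgame-perfect outcome: (B, Q) with payoffs (7, 9).
Under simultaneous play:
Player 1's best replies: P→D; Q→D; R→C; S→D; T→B.
Player 2's best replies: A→Q; B→Q; C→P; D→S.
Only (D, S) has each player best-responding; Nash payoffs (2, 6).
Player 2 earns 9 sequentially versus 6 at the Nash outcome: better off.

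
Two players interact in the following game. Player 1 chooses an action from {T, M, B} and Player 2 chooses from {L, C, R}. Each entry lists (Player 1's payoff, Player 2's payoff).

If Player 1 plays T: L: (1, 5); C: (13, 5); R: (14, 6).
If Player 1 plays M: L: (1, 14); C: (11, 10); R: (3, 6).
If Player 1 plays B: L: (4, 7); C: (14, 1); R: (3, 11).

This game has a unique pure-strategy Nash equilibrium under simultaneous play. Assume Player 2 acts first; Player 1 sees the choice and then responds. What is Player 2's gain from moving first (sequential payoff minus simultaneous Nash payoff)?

1

Backward induction with Player 2 moving first.
- L → Player 1 plays B (best of 1, 1, 4); Player 2 gets 7.
- C → Player 1 plays B (best of 13, 11, 14); Player 2 gets 1.
- R → Player 1 plays T (best of 14, 3, 3); Player 2 gets 6.
Among 7, 1, 6, the best is 7 at L. Subgame-perfect outcome: (B, L) with payoffs (4, 7).
For the simultaneous game, intersect best replies.
Player 1's best replies: L→B; C→B; R→T.
Player 2's best replies: T→R; M→L; B→R.
The unique mutual best reply is (T, R), giving (14, 6).
Player 2's commitment gain: 7 − 6 = 1.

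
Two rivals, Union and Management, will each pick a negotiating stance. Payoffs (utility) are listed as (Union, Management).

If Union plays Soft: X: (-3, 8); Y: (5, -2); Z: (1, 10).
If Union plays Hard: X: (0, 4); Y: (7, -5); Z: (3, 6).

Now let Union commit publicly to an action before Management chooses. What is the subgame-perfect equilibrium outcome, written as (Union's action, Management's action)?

Work backward from Management's decision.
- Soft: BR = Z, leader payoff 1.
- Hard: BR = Z, leader payoff 3.
Union's induced payoffs are 1, 3, so Union commits to Hard. Subgame-perfect outcome: (Hard, Z) with payoffs (3, 6).

(Hard, Z)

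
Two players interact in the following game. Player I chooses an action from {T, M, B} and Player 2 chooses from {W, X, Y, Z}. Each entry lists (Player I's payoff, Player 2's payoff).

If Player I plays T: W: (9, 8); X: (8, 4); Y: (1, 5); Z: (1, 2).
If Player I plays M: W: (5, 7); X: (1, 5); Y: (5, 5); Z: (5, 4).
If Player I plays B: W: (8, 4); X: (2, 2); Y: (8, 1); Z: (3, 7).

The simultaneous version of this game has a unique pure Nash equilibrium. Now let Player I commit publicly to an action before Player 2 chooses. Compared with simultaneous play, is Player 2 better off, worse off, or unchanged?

unchanged

Player 2 best-responds to each possible Player I move:
- T: Player 2 compares 8, 4, 5, 2 and picks W; Player I would get 9.
- M: Player 2 compares 7, 5, 5, 4 and picks W; Player I would get 5.
- B: Player 2 compares 4, 2, 1, 7 and picks Z; Player I would get 3.
Among 9, 5, 3, the best is 9 at T. Subgame-perfect outcome: (T, W) with payoffs (9, 8).
Now find the simultaneous Nash equilibrium.
Player I's best replies: W→T; X→T; Y→B; Z→M.
Player 2's best replies: T→W; M→W; B→Z.
Only (T, W) has each player best-responding; Nash payoffs (9, 8).
Player 2 earns 8 sequentially versus 8 at the Nash outcome: unchanged.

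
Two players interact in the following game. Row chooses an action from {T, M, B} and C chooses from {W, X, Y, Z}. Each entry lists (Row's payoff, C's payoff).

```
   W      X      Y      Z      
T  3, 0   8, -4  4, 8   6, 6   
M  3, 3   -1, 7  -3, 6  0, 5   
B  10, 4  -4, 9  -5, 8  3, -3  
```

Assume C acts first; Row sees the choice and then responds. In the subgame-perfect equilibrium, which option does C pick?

Y

Solve by backward induction (C leads).
- W → Row plays B (best of 3, 3, 10); C gets 4.
- X → Row plays T (best of 8, -1, -4); C gets -4.
- Y → Row plays T (best of 4, -3, -5); C gets 8.
- Z → Row plays T (best of 6, 0, 3); C gets 6.
Among 4, -4, 8, 6, the best is 8 at Y. Subgame-perfect outcome: (T, Y) with payoffs (4, 8).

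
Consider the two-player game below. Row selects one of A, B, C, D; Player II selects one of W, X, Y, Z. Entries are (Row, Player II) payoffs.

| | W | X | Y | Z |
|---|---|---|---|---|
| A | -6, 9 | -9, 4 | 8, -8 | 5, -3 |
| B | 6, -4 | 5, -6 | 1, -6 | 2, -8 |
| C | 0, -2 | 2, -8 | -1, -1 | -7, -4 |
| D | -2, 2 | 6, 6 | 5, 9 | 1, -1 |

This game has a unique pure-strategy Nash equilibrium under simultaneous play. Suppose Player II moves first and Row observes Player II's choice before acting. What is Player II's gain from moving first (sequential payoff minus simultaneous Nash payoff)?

Work backward from Row's decision.
- W: Row compares -6, 6, 0, -2 and picks B; Player II would get -4.
- X: Row compares -9, 5, 2, 6 and picks D; Player II would get 6.
- Y: Row compares 8, 1, -1, 5 and picks A; Player II would get -8.
- Z: Row compares 5, 2, -7, 1 and picks A; Player II would get -3.
Player II's induced payoffs are -4, 6, -8, -3, so Player II commits to X. Subgame-perfect outcome: (D, X) with payoffs (6, 6).
Now find the simultaneous Nash equilibrium.
Row's best replies: W→B; X→D; Y→A; Z→A.
Player II's best replies: A→W; B→W; C→Y; D→Y.
Only (B, W) has each player best-responding; Nash payoffs (6, -4).
Player II's commitment gain: 6 − -4 = 10.

10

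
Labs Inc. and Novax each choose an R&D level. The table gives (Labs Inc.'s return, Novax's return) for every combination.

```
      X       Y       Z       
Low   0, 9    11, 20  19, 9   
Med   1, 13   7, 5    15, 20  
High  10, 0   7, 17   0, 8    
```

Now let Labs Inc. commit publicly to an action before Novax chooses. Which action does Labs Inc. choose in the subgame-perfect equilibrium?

Novax best-responds to each possible Labs Inc. move:
- Low → Novax plays Y (best of 9, 20, 9); Labs Inc. gets 11.
- Med → Novax plays Z (best of 13, 5, 20); Labs Inc. gets 15.
- High → Novax plays Y (best of 0, 17, 8); Labs Inc. gets 7.
Maximizing over 11, 15, 7, Labs Inc. chooses Med. Subgame-perfect outcome: (Med, Z) with payoffs (15, 20).

Med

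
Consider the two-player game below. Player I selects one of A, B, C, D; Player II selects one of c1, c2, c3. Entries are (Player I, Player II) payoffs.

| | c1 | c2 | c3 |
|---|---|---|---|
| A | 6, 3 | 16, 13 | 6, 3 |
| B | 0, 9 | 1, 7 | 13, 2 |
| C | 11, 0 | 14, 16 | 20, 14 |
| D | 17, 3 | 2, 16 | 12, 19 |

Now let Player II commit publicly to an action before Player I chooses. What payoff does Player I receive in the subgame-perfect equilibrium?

Player I best-responds to each possible Player II move:
- c1: Player I compares 6, 0, 11, 17 and picks D; Player II would get 3.
- c2: Player I compares 16, 1, 14, 2 and picks A; Player II would get 13.
- c3: Player I compares 6, 13, 20, 12 and picks C; Player II would get 14.
Maximizing over 3, 13, 14, Player II chooses c3. Subgame-perfect outcome: (C, c3) with payoffs (20, 14).

20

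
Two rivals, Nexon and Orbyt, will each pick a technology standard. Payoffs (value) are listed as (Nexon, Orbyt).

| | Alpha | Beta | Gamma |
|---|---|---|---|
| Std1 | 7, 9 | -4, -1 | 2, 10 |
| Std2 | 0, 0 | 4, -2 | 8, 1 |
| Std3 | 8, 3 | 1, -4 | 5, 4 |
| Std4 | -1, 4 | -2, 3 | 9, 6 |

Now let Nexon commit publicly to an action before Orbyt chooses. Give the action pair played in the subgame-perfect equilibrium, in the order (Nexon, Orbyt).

Orbyt best-responds to each possible Nexon move:
- Std1 → Orbyt plays Gamma (best of 9, -1, 10); Nexon gets 2.
- Std2 → Orbyt plays Gamma (best of 0, -2, 1); Nexon gets 8.
- Std3 → Orbyt plays Gamma (best of 3, -4, 4); Nexon gets 5.
- Std4 → Orbyt plays Gamma (best of 4, 3, 6); Nexon gets 9.
Nexon's induced payoffs are 2, 8, 5, 9, so Nexon commits to Std4. Subgame-perfect outcome: (Std4, Gamma) with payoffs (9, 6).

(Std4, Gamma)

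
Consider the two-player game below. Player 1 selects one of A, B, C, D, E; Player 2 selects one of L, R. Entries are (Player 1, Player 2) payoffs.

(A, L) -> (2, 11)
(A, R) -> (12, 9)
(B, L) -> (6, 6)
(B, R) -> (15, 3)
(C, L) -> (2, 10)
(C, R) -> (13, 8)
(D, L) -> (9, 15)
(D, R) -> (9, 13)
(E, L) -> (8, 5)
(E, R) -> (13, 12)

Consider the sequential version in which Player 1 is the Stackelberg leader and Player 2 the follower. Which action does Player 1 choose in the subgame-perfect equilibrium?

E

Backward induction with Player 1 moving first.
- A: BR = L, leader payoff 2.
- B: BR = L, leader payoff 6.
- C: BR = L, leader payoff 2.
- D: BR = L, leader payoff 9.
- E: BR = R, leader payoff 13.
Player 1's induced payoffs are 2, 6, 2, 9, 13, so Player 1 commits to E. Subgame-perfect outcome: (E, R) with payoffs (13, 12).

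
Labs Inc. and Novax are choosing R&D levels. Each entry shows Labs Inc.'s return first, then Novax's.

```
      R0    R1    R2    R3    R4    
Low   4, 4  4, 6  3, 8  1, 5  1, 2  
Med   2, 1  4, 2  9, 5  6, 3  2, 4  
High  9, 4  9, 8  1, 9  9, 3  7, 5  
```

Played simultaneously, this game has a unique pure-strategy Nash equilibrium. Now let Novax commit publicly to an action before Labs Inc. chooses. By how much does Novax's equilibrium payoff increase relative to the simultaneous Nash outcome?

3

Backward induction with Novax moving first.
- R0: Labs Inc. compares 4, 2, 9 and picks High; Novax would get 4.
- R1: Labs Inc. compares 4, 4, 9 and picks High; Novax would get 8.
- R2: Labs Inc. compares 3, 9, 1 and picks Med; Novax would get 5.
- R3: Labs Inc. compares 1, 6, 9 and picks High; Novax would get 3.
- R4: Labs Inc. compares 1, 2, 7 and picks High; Novax would get 5.
Maximizing over 4, 8, 5, 3, 5, Novax chooses R1. Subgame-perfect outcome: (High, R1) with payoffs (9, 8).
Now find the simultaneous Nash equilibrium.
Labs Inc.'s best replies: R0→High; R1→High; R2→Med; R3→High; R4→High.
Novax's best replies: Low→R2; Med→R2; High→R2.
Only (Med, R2) has each player best-responding; Nash payoffs (9, 5).
Novax's commitment gain: 8 − 5 = 3.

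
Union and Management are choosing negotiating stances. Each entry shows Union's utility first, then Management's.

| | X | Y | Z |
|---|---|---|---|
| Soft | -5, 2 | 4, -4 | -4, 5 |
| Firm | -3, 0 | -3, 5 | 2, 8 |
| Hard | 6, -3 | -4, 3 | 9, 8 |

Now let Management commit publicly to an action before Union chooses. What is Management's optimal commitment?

Z

Work backward from Union's decision.
- X → Union plays Hard (best of -5, -3, 6); Management gets -3.
- Y → Union plays Soft (best of 4, -3, -4); Management gets -4.
- Z → Union plays Hard (best of -4, 2, 9); Management gets 8.
Among -3, -4, 8, the best is 8 at Z. Subgame-perfect outcome: (Hard, Z) with payoffs (9, 8).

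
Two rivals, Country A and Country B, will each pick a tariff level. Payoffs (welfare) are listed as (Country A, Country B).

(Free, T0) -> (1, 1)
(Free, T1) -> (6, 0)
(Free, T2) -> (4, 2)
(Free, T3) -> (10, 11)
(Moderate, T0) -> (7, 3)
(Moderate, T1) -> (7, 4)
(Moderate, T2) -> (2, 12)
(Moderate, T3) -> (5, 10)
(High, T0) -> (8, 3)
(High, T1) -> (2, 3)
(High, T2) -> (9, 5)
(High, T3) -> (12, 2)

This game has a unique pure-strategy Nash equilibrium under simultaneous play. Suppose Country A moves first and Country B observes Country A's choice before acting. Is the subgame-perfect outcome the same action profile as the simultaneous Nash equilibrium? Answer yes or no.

no

Solve by backward induction (Country A leads).
- Free → Country B plays T3 (best of 1, 0, 2, 11); Country A gets 10.
- Moderate → Country B plays T2 (best of 3, 4, 12, 10); Country A gets 2.
- High → Country B plays T2 (best of 3, 3, 5, 2); Country A gets 9.
Maximizing over 10, 2, 9, Country A chooses Free. Subgame-perfect outcome: (Free, T3) with payoffs (10, 11).
Now find the simultaneous Nash equilibrium.
Country A's best replies: T0→High; T1→Moderate; T2→High; T3→High.
Country B's best replies: Free→T3; Moderate→T2; High→T2.
Only (High, T2) has each player best-responding; Nash payoffs (9, 5).
Sequential outcome (Free, T3) differs from the Nash profile (High, T2).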